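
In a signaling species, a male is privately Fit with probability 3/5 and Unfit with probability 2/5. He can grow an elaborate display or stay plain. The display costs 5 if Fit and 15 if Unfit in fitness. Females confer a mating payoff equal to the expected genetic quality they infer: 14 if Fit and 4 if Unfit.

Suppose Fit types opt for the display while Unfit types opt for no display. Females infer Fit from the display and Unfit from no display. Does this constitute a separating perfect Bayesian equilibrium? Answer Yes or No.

Yes

Under these beliefs, the display earns mating payoff 14 and no display earns mating payoff 4.
Fit: the display nets 14 − 5 = 9; no display nets 4. Fit prefers the display.
Unfit: the display nets 14 − 15 = -1; no display nets 4. Unfit prefers no display.
Neither type deviates, so the separating profile is an equilibrium.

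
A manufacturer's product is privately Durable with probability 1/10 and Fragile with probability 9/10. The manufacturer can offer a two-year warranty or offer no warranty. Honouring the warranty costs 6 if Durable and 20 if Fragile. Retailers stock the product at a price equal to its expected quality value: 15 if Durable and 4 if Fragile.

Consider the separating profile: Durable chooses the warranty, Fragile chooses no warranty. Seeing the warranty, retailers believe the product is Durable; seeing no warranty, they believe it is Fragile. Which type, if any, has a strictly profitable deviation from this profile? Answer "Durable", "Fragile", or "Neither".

Neither

The warranty pays 15; no warranty pays 4.
Durable: assigned the warranty, nets 15 − 6 = 9; deviating to no warranty nets 4.
Fragile: assigned no warranty, nets 4; deviating to the warranty nets 15 − 20 = -5.
Both types strictly prefer their assigned action; no profitable deviation.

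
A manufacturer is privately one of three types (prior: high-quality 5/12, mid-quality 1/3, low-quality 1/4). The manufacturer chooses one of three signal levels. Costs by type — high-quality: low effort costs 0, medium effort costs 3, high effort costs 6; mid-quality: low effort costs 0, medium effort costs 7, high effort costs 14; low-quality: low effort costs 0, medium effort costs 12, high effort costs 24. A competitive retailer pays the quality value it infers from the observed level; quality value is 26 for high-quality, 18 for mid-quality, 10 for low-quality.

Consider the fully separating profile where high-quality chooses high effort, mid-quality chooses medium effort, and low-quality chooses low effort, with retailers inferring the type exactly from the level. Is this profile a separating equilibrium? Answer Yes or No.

Separating prices: high effort → 26, medium effort → 18, low effort → 10.
high-quality (assigned high effort): low effort: 10 − 0 = 10; medium effort: 18 − 3 = 15; high effort: 26 − 6 = 20. high-quality stays.
mid-quality (assigned medium effort): low effort: 10 − 0 = 10; medium effort: 18 − 7 = 11; high effort: 26 − 14 = 12. mid-quality prefers high effort.
low-quality (assigned low effort): low effort: 10 − 0 = 10; medium effort: 18 − 12 = 6; high effort: 26 − 24 = 2. low-quality stays.
At least one type deviates; the separating profile fails.

No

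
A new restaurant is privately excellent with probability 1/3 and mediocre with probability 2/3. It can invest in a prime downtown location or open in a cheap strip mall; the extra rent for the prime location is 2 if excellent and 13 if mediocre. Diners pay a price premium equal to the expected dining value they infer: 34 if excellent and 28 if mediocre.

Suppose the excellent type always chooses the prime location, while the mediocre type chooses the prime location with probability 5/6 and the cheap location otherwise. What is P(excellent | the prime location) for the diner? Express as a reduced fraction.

3/8

P(the prime location) = (1/3)·1 + (2/3)·(5/6) = 8/9.
By Bayes' rule, P(excellent | the prime location) = (1/3) / (8/9) = 3/8.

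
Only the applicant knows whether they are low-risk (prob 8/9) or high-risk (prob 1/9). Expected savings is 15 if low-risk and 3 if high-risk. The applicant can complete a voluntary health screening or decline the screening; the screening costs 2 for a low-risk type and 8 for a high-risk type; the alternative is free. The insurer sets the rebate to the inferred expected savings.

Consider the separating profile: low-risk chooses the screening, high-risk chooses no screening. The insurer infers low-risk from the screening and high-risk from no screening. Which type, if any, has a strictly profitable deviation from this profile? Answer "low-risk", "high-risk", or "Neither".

The screening pays 15; no screening pays 3.
low-risk: assigned the screening, nets 15 − 2 = 13; deviating to no screening nets 3.
high-risk: assigned no screening, nets 3; deviating to the screening nets 15 − 8 = 7.
The high-risk type gains 4 by deviating.

high-risk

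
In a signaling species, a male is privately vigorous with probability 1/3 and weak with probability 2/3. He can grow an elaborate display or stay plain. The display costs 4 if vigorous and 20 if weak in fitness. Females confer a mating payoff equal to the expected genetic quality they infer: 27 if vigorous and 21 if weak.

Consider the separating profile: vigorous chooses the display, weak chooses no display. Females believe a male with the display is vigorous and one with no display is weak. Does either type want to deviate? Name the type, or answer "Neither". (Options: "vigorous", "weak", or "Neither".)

Neither

The display pays 27; no display pays 21.
vigorous: assigned the display, nets 27 − 4 = 23; deviating to no display nets 21.
weak: assigned no display, nets 21; deviating to the display nets 27 − 20 = 7.
Both types strictly prefer their assigned action; no profitable deviation.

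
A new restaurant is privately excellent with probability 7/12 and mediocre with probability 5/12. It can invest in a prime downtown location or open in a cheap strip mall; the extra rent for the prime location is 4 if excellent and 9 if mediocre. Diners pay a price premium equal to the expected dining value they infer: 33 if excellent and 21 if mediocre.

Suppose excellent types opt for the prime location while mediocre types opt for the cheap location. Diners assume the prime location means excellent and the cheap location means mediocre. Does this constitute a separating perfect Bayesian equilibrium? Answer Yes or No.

Under these beliefs, the prime location earns price premium 33 and the cheap location earns price premium 21.
excellent: the prime location nets 33 − 4 = 29; the cheap location nets 21. excellent prefers the prime location.
mediocre: the prime location nets 33 − 9 = 24; the cheap location nets 21. mediocre would deviate to the prime location.
mediocre has a profitable deviation, so the profile is not an equilibrium.

No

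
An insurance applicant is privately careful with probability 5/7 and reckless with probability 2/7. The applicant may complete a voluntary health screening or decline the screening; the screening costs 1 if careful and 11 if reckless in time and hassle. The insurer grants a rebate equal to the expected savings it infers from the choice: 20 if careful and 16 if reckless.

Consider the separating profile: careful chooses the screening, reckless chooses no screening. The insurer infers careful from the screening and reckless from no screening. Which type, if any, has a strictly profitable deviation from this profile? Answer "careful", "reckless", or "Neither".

The screening pays 20; no screening pays 16.
careful: assigned the screening, nets 20 − 1 = 19; deviating to no screening nets 16.
reckless: assigned no screening, nets 16; deviating to the screening nets 20 − 11 = 9.
Both types strictly prefer their assigned action; no profitable deviation.

Neither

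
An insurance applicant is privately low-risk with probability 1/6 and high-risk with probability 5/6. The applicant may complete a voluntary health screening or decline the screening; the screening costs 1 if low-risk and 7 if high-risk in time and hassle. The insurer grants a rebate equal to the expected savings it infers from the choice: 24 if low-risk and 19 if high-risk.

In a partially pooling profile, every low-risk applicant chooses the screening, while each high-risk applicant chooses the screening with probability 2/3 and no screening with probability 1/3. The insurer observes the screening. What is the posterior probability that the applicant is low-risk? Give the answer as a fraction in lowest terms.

3/13

P(the screening) = (1/6)·1 + (5/6)·(2/3) = 13/18.
By Bayes' rule, P(low-risk | the screening) = (1/6) / (13/18) = 3/13.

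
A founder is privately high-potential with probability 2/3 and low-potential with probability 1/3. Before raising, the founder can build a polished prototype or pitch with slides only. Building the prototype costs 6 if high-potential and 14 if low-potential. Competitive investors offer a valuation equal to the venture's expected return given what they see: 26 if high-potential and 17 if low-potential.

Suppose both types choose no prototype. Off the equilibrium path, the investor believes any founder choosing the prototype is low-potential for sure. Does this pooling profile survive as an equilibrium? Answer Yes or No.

On path, the investor holds the prior and pays 2/3·26 + 1/3·17 = 23. Off path (the prototype), believing low-potential, it pays 17.
high-potential: no prototype nets 23; the prototype nets 17 − 6 = 11. high-potential stays.
low-potential: no prototype nets 23; the prototype nets 17 − 14 = 3. low-potential stays.
No type deviates, so pooling is sustained.

Yes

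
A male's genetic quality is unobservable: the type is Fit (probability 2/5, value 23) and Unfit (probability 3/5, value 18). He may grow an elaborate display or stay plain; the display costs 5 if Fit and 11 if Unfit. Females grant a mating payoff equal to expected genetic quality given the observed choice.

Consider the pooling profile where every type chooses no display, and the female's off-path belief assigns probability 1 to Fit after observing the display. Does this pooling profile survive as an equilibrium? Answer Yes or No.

On path, the female holds the prior and pays 2/5·23 + 3/5·18 = 20. Off path (the display), believing Fit, it pays 23.
Fit: no display nets 20; the display nets 23 − 5 = 18. Fit stays.
Unfit: no display nets 20; the display nets 23 − 11 = 12. Unfit stays.
No type deviates, so pooling is sustained.

Yes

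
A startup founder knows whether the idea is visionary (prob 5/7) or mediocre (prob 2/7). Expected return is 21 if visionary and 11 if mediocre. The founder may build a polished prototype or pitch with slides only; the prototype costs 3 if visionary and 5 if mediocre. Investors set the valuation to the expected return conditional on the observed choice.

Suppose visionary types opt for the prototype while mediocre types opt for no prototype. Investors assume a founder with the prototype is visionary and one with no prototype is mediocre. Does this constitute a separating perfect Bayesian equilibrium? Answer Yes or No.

No

Under these beliefs, the prototype earns valuation 21 and no prototype earns valuation 11.
visionary: the prototype nets 21 − 3 = 18; no prototype nets 11. visionary prefers the prototype.
mediocre: the prototype nets 21 − 5 = 16; no prototype nets 11. mediocre would deviate to the prototype.
mediocre has a profitable deviation, so the profile is not an equilibrium.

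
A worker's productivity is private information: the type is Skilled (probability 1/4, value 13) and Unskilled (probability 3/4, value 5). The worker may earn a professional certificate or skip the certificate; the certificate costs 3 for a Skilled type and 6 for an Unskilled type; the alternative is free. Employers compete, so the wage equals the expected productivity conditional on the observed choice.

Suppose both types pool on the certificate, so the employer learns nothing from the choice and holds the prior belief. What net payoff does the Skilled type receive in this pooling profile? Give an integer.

Pooled wage = 1/4·13 + 3/4·5 = 7.
Skilled pays cost 3 for the certificate, so net payoff = 7 − 3 = 4.

4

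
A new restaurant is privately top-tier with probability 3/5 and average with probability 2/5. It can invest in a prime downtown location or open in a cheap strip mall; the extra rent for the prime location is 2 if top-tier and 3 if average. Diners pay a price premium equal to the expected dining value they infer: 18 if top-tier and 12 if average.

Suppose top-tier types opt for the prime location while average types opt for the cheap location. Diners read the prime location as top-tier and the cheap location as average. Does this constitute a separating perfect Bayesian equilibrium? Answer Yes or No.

Under these beliefs, the prime location earns price premium 18 and the cheap location earns price premium 12.
top-tier: the prime location nets 18 − 2 = 16; the cheap location nets 12. top-tier prefers the prime location.
average: the prime location nets 18 − 3 = 15; the cheap location nets 12. average would deviate to the prime location.
average has a profitable deviation, so the profile is not an equilibrium.

No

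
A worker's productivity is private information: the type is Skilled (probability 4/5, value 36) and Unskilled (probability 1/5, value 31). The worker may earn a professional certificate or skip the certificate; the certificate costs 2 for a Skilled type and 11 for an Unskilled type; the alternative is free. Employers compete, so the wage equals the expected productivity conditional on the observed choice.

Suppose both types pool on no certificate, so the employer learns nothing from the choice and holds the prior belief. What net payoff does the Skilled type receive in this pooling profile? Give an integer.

Pooled wage = 4/5·36 + 1/5·31 = 35.
Skilled pays no cost for no certificate, so net payoff = 35.

35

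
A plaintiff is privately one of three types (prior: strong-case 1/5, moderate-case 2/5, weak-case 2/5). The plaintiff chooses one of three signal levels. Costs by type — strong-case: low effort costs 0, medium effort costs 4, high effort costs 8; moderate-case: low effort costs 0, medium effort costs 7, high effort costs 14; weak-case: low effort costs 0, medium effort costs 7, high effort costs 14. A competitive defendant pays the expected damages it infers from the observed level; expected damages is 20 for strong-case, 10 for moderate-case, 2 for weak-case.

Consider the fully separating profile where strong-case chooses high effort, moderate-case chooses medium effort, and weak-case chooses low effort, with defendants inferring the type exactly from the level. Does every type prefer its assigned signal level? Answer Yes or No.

No

Separating settlements: high effort → 20, medium effort → 10, low effort → 2.
strong-case (assigned high effort): low effort: 2 − 0 = 2; medium effort: 10 − 4 = 6; high effort: 20 − 8 = 12. strong-case stays.
moderate-case (assigned medium effort): low effort: 2 − 0 = 2; medium effort: 10 − 7 = 3; high effort: 20 − 14 = 6. moderate-case prefers high effort.
weak-case (assigned low effort): low effort: 2 − 0 = 2; medium effort: 10 − 7 = 3; high effort: 20 − 14 = 6. weak-case prefers high effort.
At least one type deviates; the separating profile fails.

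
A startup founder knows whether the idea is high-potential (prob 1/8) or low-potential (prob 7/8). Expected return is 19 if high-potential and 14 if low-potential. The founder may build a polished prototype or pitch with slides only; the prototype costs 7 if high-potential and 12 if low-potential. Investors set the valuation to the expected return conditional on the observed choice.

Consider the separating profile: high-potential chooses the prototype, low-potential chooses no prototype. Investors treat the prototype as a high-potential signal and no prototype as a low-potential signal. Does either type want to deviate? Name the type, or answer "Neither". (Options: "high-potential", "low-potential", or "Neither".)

The prototype pays 19; no prototype pays 14.
high-potential: assigned the prototype, nets 19 − 7 = 12; deviating to no prototype nets 14.
low-potential: assigned no prototype, nets 14; deviating to the prototype nets 19 − 12 = 7.
The high-potential type gains 2 by deviating.

high-potential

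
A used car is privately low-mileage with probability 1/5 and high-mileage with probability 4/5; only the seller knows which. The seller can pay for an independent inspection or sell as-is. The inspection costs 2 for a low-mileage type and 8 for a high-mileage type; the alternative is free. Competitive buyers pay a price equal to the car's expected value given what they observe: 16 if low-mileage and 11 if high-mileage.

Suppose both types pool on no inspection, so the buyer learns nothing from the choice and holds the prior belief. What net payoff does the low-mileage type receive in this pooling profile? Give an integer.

Pooled price = 1/5·16 + 4/5·11 = 12.
low-mileage pays no cost for no inspection, so net payoff = 12.

12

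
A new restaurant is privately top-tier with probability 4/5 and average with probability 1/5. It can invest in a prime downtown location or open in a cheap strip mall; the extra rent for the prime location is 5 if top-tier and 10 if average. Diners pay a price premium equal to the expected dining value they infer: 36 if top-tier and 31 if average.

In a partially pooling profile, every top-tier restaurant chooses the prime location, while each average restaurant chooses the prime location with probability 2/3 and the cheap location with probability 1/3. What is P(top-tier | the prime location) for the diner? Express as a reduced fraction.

P(the prime location) = (4/5)·1 + (1/5)·(2/3) = 14/15.
By Bayes' rule, P(top-tier | the prime location) = (4/5) / (14/15) = 6/7.

6/7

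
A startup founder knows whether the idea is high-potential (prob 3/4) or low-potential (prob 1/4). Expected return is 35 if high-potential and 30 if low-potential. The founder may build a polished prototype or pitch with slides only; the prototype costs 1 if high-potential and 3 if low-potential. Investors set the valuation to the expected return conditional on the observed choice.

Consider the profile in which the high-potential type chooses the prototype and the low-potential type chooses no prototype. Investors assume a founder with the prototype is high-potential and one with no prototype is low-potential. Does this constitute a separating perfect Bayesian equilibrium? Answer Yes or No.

No

Under these beliefs, the prototype earns valuation 35 and no prototype earns valuation 30.
high-potential: the prototype nets 35 − 1 = 34; no prototype nets 30. high-potential prefers the prototype.
low-potential: the prototype nets 35 − 3 = 32; no prototype nets 30. low-potential would deviate to the prototype.
low-potential has a profitable deviation, so the profile is not an equilibrium.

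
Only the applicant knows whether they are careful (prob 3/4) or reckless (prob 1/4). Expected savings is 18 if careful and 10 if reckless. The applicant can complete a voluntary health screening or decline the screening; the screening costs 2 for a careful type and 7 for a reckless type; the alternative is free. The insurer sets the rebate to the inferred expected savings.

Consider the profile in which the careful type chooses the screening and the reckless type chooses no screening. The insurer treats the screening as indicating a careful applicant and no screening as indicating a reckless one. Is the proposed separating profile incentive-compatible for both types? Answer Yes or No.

No

Under these beliefs, the screening earns rebate 18 and no screening earns rebate 10.
careful: the screening nets 18 − 2 = 16; no screening nets 10. careful prefers the screening.
reckless: the screening nets 18 − 7 = 11; no screening nets 10. reckless would deviate to the screening.
reckless has a profitable deviation, so the profile is not an equilibrium.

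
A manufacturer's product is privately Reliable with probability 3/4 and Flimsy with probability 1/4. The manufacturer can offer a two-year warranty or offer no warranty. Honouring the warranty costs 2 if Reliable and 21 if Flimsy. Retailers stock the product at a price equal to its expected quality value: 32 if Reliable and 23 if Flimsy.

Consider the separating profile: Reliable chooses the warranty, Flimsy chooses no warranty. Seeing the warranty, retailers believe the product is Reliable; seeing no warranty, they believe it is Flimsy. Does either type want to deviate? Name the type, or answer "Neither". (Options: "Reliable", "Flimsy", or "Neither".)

The warranty pays 32; no warranty pays 23.
Reliable: assigned the warranty, nets 32 − 2 = 30; deviating to no warranty nets 23.
Flimsy: assigned no warranty, nets 23; deviating to the warranty nets 32 − 21 = 11.
Both types strictly prefer their assigned action; no profitable deviation.

Neither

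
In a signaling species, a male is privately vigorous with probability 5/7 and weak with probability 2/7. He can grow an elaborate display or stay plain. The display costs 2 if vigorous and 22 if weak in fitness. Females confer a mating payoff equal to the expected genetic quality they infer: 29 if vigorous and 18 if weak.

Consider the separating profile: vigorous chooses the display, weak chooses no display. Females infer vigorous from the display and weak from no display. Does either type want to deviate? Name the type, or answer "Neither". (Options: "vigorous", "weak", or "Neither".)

Neither

The display pays 29; no display pays 18.
vigorous: assigned the display, nets 29 − 2 = 27; deviating to no display nets 18.
weak: assigned no display, nets 18; deviating to the display nets 29 − 22 = 7.
Both types strictly prefer their assigned action; no profitable deviation.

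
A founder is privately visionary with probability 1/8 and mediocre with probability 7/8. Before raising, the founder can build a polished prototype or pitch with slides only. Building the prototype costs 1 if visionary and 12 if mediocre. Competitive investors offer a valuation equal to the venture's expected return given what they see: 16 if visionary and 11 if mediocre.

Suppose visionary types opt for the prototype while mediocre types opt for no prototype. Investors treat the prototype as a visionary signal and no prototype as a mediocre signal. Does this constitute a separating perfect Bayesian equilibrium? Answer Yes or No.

Yes

Under these beliefs, the prototype earns valuation 16 and no prototype earns valuation 11.
visionary: the prototype nets 16 − 1 = 15; no prototype nets 11. visionary prefers the prototype.
mediocre: the prototype nets 16 − 12 = 4; no prototype nets 11. mediocre prefers no prototype.
Neither type deviates, so the separating profile is an equilibrium.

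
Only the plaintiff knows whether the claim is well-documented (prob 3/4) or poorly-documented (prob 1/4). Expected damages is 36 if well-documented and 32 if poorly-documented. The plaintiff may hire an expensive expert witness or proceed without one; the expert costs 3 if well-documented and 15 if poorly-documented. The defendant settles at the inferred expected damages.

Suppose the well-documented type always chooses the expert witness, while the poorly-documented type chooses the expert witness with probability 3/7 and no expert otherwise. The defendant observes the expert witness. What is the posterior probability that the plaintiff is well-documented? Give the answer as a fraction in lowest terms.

P(the expert witness) = (3/4)·1 + (1/4)·(3/7) = 6/7.
By Bayes' rule, P(well-documented | the expert witness) = (3/4) / (6/7) = 7/8.

7/8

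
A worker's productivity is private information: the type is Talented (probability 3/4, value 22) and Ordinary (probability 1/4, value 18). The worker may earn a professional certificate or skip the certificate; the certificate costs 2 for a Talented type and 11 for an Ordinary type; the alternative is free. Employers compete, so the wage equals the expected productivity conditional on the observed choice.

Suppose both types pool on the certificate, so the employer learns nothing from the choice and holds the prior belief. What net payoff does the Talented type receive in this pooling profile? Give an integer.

19

Pooled wage = 3/4·22 + 1/4·18 = 21.
Talented pays cost 2 for the certificate, so net payoff = 21 − 2 = 19.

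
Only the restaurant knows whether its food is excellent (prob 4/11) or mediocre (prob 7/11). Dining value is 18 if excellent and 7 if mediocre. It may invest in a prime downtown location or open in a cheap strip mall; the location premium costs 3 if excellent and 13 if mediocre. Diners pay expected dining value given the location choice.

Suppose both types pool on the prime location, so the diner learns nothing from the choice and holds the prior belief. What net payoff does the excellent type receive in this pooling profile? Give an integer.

Pooled price premium = 4/11·18 + 7/11·7 = 11.
excellent pays cost 3 for the prime location, so net payoff = 11 − 3 = 8.

8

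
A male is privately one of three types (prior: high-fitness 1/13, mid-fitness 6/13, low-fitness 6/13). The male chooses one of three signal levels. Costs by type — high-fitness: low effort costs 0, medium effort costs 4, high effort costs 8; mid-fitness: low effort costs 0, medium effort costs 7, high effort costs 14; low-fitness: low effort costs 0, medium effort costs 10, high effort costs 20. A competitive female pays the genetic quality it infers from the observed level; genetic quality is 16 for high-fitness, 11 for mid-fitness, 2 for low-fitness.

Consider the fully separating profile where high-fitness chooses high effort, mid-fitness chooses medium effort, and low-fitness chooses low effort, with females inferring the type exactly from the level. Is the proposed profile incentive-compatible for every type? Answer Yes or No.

Separating mating payoffs: high effort → 16, medium effort → 11, low effort → 2.
high-fitness (assigned high effort): low effort: 2 − 0 = 2; medium effort: 11 − 4 = 7; high effort: 16 − 8 = 8. high-fitness stays.
mid-fitness (assigned medium effort): low effort: 2 − 0 = 2; medium effort: 11 − 7 = 4; high effort: 16 − 14 = 2. mid-fitness stays.
low-fitness (assigned low effort): low effort: 2 − 0 = 2; medium effort: 11 − 10 = 1; high effort: 16 − 20 = -4. low-fitness stays.
Every type prefers its assigned level; separation holds.

Yes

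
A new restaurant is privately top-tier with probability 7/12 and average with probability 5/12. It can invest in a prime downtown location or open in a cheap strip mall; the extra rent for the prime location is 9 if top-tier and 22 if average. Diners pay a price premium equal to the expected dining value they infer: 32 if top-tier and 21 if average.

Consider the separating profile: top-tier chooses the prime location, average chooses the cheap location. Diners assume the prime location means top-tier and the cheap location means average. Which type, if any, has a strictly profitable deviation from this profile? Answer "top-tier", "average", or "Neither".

The prime location pays 32; the cheap location pays 21.
top-tier: assigned the prime location, nets 32 − 9 = 23; deviating to the cheap location nets 21.
average: assigned the cheap location, nets 21; deviating to the prime location nets 32 − 22 = 10.
Both types strictly prefer their assigned action; no profitable deviation.

Neither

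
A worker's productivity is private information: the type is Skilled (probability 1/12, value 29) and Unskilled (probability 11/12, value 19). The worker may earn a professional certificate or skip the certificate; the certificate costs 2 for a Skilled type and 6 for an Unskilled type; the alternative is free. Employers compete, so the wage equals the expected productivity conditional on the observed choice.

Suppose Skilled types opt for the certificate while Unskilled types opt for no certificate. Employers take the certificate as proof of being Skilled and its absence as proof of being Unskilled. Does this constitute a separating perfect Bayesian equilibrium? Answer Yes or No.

No

Under these beliefs, the certificate earns wage 29 and no certificate earns wage 19.
Skilled: the certificate nets 29 − 2 = 27; no certificate nets 19. Skilled prefers the certificate.
Unskilled: the certificate nets 29 − 6 = 23; no certificate nets 19. Unskilled would deviate to the certificate.
Unskilled has a profitable deviation, so the profile is not an equilibrium.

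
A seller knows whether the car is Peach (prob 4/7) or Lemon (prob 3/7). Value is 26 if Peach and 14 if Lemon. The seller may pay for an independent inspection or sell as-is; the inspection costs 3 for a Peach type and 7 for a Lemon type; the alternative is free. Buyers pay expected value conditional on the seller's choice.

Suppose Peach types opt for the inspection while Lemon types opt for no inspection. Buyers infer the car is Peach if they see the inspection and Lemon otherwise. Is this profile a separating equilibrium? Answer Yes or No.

No

Under these beliefs, the inspection earns price 26 and no inspection earns price 14.
Peach: the inspection nets 26 − 3 = 23; no inspection nets 14. Peach prefers the inspection.
Lemon: the inspection nets 26 − 7 = 19; no inspection nets 14. Lemon would deviate to the inspection.
Lemon has a profitable deviation, so the profile is not an equilibrium.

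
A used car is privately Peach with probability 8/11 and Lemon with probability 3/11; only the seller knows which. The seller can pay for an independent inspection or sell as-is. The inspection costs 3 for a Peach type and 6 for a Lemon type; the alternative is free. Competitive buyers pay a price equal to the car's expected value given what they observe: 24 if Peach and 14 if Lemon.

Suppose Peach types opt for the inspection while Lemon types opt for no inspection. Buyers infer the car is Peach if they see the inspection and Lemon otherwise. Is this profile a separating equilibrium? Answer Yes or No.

Under these beliefs, the inspection earns price 24 and no inspection earns price 14.
Peach: the inspection nets 24 − 3 = 21; no inspection nets 14. Peach prefers the inspection.
Lemon: the inspection nets 24 − 6 = 18; no inspection nets 14. Lemon would deviate to the inspection.
Lemon has a profitable deviation, so the profile is not an equilibrium.

No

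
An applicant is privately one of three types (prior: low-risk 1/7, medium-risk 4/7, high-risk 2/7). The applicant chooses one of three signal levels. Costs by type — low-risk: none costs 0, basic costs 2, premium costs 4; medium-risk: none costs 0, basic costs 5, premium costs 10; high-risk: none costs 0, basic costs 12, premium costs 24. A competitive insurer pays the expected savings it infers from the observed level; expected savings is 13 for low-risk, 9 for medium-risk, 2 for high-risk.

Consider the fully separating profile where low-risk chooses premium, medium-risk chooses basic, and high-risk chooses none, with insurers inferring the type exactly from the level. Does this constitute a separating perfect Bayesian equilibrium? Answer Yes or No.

Separating rebates: premium → 13, basic → 9, none → 2.
low-risk (assigned premium): none: 2 − 0 = 2; basic: 9 − 2 = 7; premium: 13 − 4 = 9. low-risk stays.
medium-risk (assigned basic): none: 2 − 0 = 2; basic: 9 − 5 = 4; premium: 13 − 10 = 3. medium-risk stays.
high-risk (assigned none): none: 2 − 0 = 2; basic: 9 − 12 = -3; premium: 13 − 24 = -11. high-risk stays.
Every type prefers its assigned level; separation holds.

Yes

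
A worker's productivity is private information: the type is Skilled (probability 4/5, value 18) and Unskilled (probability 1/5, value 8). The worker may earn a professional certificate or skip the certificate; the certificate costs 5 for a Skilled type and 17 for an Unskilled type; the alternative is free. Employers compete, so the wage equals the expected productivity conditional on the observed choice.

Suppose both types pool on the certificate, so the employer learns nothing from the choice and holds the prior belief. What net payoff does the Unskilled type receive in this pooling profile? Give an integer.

-1

Pooled wage = 4/5·18 + 1/5·8 = 16.
Unskilled pays cost 17 for the certificate, so net payoff = 16 − 17 = -1.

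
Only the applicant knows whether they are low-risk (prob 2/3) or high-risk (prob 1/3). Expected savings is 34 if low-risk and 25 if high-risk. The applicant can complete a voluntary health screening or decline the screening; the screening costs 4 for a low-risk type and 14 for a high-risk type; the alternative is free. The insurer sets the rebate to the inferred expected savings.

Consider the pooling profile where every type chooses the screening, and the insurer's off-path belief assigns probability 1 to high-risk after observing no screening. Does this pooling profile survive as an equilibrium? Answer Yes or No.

No

On path, the insurer holds the prior and pays 2/3·34 + 1/3·25 = 31. Off path (no screening), believing high-risk, it pays 25.
low-risk: the screening nets 31 − 4 = 27; no screening nets 25. low-risk stays.
high-risk: the screening nets 31 − 14 = 17; no screening nets 25. high-risk would deviate.
A type deviates, so pooling fails.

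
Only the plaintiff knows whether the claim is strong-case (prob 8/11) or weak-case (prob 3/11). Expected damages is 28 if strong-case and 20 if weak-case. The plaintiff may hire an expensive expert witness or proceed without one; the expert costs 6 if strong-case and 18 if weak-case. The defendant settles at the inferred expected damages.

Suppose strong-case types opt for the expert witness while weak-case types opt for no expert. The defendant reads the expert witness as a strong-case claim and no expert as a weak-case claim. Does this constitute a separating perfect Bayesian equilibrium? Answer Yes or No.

Yes

Under these beliefs, the expert witness earns settlement 28 and no expert earns settlement 20.
strong-case: the expert witness nets 28 − 6 = 22; no expert nets 20. strong-case prefers the expert witness.
weak-case: the expert witness nets 28 − 18 = 10; no expert nets 20. weak-case prefers no expert.
Neither type deviates, so the separating profile is an equilibrium.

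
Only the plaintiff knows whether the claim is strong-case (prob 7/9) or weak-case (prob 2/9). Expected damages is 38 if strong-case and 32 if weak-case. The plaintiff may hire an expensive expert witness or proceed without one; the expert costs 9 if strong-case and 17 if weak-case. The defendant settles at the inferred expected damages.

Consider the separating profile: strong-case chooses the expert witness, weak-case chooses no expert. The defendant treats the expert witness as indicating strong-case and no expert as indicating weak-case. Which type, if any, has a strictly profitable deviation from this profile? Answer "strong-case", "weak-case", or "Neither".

The expert witness pays 38; no expert pays 32.
strong-case: assigned the expert witness, nets 38 − 9 = 29; deviating to no expert nets 32.
weak-case: assigned no expert, nets 32; deviating to the expert witness nets 38 − 17 = 21.
The strong-case type gains 3 by deviating.

strong-case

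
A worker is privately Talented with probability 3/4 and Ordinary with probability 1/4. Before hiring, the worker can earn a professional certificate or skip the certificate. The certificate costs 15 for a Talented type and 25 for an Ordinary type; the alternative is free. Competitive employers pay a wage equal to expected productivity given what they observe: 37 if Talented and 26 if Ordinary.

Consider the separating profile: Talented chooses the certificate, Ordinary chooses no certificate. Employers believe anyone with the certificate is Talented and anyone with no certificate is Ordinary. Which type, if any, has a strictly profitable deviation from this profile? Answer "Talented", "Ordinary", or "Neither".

The certificate pays 37; no certificate pays 26.
Talented: assigned the certificate, nets 37 − 15 = 22; deviating to no certificate nets 26.
Ordinary: assigned no certificate, nets 26; deviating to the certificate nets 37 − 25 = 12.
The Talented type gains 4 by deviating.

Talented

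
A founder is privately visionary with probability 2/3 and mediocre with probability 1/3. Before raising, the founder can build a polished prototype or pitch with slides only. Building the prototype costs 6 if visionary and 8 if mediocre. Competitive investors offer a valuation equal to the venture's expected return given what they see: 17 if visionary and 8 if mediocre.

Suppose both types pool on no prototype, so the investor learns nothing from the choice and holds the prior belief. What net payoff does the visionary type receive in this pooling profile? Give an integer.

14

Pooled valuation = 2/3·17 + 1/3·8 = 14.
visionary pays no cost for no prototype, so net payoff = 14.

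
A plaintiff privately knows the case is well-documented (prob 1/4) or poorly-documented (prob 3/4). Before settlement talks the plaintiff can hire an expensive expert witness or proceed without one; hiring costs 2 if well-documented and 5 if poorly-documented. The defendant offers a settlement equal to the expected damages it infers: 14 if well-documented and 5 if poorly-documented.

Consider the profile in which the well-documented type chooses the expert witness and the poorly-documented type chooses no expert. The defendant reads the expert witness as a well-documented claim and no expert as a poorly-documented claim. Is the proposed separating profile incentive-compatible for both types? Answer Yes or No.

No

Under these beliefs, the expert witness earns settlement 14 and no expert earns settlement 5.
well-documented: the expert witness nets 14 − 2 = 12; no expert nets 5. well-documented prefers the expert witness.
poorly-documented: the expert witness nets 14 − 5 = 9; no expert nets 5. poorly-documented would deviate to the expert witness.
poorly-documented has a profitable deviation, so the profile is not an equilibrium.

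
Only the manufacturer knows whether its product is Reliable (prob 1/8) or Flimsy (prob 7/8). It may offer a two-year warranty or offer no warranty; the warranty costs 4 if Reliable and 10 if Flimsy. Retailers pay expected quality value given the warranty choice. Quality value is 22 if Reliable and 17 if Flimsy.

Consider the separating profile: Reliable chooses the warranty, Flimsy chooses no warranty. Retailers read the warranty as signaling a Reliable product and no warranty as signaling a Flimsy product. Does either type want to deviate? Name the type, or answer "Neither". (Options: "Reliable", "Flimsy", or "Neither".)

The warranty pays 22; no warranty pays 17.
Reliable: assigned the warranty, nets 22 − 4 = 18; deviating to no warranty nets 17.
Flimsy: assigned no warranty, nets 17; deviating to the warranty nets 22 − 10 = 12.
Both types strictly prefer their assigned action; no profitable deviation.

Neither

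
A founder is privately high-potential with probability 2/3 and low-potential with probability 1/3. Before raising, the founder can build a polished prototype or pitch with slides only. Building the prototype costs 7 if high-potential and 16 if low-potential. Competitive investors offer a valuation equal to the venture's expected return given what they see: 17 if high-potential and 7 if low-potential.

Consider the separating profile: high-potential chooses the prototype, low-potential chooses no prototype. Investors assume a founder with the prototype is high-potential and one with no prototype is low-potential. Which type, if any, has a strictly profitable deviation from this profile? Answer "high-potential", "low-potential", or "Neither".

The prototype pays 17; no prototype pays 7.
high-potential: assigned the prototype, nets 17 − 7 = 10; deviating to no prototype nets 7.
low-potential: assigned no prototype, nets 7; deviating to the prototype nets 17 − 16 = 1.
Both types strictly prefer their assigned action; no profitable deviation.

Neither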